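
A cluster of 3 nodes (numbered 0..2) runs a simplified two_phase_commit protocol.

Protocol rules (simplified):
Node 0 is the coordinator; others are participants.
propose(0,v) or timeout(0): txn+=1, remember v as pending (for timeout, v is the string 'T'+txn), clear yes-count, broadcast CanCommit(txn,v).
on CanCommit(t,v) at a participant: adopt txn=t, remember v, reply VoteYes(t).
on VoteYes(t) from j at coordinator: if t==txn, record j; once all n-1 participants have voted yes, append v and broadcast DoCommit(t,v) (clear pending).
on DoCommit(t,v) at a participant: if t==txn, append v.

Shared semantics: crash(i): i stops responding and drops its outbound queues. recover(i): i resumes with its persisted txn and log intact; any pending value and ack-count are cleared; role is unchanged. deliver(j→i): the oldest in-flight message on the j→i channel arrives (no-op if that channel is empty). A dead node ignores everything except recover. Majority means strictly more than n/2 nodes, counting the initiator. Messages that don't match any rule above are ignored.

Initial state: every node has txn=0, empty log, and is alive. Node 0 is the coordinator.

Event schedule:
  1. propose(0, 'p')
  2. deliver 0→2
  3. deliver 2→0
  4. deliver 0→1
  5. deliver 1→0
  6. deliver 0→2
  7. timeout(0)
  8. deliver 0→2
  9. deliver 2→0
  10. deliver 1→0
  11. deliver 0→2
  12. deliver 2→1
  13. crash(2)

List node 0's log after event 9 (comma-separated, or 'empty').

1. propose(0,'p'):  <0:coor t1 ->
2. deliver 0→2:  <2:part t1 ->
3. deliver 2→0:  nop
4. deliver 0→1:  <1:part t1 ->
5. deliver 1→0:  <0:coor t1 p>
6. deliver 0→2:  <2:part t1 p>
7. timeout(0):  <0:coor t2 p>
8. deliver 0→2:  <2:part t2 p>
9. deliver 2→0:  nop

p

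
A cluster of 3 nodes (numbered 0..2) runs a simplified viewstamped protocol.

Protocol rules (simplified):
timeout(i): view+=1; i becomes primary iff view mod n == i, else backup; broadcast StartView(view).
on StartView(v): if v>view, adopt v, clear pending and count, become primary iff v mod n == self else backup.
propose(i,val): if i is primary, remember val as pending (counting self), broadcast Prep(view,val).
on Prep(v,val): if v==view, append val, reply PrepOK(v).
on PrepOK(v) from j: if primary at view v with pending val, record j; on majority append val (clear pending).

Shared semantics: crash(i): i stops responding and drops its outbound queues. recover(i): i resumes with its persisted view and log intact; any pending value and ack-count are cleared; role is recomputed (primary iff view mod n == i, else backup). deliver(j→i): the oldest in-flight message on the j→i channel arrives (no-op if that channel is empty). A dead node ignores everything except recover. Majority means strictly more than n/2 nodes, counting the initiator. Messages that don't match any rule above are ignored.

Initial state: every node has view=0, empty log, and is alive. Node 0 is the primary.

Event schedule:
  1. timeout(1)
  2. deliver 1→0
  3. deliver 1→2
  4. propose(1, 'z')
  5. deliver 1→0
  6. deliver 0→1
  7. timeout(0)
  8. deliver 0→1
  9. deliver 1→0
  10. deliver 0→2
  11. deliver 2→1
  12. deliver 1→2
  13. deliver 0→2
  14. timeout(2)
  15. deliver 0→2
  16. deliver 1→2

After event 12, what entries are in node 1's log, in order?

z

1. timeout(1):  <1:prim v1 ->
2. deliver 1→0:  <0:back v1 ->
3. deliver 1→2:  <2:back v1 ->
4. propose(1,'z'):  nop
5. deliver 1→0:  <0:back v1 z>
6. deliver 0→1:  <1:prim v1 z>
7. timeout(0):  <0:back v2 z>
8. deliver 0→1:  <1:back v2 z>
9. deliver 1→0:  nop
10. deliver 0→2:  <2:prim v2 ->
11. deliver 2→1:  nop
12. deliver 1→2:  nop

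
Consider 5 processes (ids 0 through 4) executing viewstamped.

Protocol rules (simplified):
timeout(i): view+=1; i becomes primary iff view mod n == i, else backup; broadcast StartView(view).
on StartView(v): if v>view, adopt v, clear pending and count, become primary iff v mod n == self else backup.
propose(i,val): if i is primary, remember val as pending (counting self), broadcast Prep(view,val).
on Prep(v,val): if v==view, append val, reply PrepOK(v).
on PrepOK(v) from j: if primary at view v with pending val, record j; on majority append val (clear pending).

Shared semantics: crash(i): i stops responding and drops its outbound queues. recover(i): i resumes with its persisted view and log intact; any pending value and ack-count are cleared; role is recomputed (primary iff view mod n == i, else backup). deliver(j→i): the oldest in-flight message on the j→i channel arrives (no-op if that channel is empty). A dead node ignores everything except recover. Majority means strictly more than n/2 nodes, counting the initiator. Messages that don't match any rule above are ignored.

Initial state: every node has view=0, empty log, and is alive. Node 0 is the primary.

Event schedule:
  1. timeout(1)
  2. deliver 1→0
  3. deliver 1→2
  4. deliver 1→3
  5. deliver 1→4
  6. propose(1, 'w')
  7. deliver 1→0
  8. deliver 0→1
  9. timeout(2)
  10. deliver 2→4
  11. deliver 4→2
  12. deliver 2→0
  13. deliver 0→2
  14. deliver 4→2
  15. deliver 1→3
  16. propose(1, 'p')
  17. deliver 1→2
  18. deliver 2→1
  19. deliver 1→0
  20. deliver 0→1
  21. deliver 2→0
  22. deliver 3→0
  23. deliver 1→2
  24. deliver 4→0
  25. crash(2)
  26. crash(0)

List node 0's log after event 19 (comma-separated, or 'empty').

w

1. timeout(1):  <1:prim v1 ->
2. deliver 1→0:  <0:back v1 ->
3. deliver 1→2:  <2:back v1 ->
4. deliver 1→3:  <3:back v1 ->
5. deliver 1→4:  <4:back v1 ->
6. propose(1,'w'):  nop
7. deliver 1→0:  <0:back v1 w>
8. deliver 0→1:  nop
9. timeout(2):  <2:prim v2 ->
10. deliver 2→4:  <4:back v2 ->
11. deliver 4→2:  nop
12. deliver 2→0:  <0:back v2 w>
13. deliver 0→2:  nop
14. deliver 4→2:  nop
15. deliver 1→3:  <3:back v1 w>
16. propose(1,'p'):  nop
17. deliver 1→2:  nop
18. deliver 2→1:  <1:back v2 ->
19. deliver 1→0:  nop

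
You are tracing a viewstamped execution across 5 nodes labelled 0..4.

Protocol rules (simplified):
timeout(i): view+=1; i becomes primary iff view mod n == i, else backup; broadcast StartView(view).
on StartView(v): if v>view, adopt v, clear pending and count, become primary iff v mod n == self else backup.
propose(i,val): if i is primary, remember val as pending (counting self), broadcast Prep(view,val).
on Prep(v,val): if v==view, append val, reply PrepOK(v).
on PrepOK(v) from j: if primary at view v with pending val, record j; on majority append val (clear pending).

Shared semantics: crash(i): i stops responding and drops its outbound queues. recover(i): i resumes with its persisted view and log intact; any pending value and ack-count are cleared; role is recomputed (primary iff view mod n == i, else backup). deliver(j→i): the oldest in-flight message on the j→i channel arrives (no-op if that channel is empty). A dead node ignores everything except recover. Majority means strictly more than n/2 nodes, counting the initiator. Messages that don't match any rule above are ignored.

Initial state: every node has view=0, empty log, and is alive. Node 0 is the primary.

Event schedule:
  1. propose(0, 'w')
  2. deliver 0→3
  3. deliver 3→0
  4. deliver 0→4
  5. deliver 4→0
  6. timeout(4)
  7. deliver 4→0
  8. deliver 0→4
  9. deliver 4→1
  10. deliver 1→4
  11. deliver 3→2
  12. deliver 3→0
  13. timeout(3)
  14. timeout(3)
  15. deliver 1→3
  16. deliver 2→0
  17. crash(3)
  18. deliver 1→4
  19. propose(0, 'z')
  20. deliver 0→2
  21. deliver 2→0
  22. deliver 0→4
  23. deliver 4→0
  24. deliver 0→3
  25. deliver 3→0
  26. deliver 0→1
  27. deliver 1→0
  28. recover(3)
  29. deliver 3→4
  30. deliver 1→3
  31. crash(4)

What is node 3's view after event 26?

e1 propose(0,'w'): ·
e2 deliver 0→3: 3[back,v=0,w]
e3 deliver 3→0: ·
e4 deliver 0→4: 4[back,v=0,w]
e5 deliver 4→0: 0[prim,v=0,w]
e6 timeout(4): 4[back,v=1,w]
e7 deliver 4→0: 0[back,v=1,w]
e8 deliver 0→4: ·
e9 deliver 4→1: 1[prim,v=1,-]
e10 deliver 1→4: ·
e11 deliver 3→2: ·
e12 deliver 3→0: ·
e13 timeout(3): 3[back,v=1,w]
e14 timeout(3): 3[back,v=2,w]
e15 deliver 1→3: ·
e16 deliver 2→0: ·
e17 crash(3): 3[✗back,v=2,w]
e18 deliver 1→4: ·
e19 propose(0,'z'): ·
e20 deliver 0→2: 2[back,v=0,w]
e21 deliver 2→0: ·
e22 deliver 0→4: ·
e23 deliver 4→0: ·
e24 deliver 0→3: ·
e25 deliver 3→0: ·
e26 deliver 0→1: ·

2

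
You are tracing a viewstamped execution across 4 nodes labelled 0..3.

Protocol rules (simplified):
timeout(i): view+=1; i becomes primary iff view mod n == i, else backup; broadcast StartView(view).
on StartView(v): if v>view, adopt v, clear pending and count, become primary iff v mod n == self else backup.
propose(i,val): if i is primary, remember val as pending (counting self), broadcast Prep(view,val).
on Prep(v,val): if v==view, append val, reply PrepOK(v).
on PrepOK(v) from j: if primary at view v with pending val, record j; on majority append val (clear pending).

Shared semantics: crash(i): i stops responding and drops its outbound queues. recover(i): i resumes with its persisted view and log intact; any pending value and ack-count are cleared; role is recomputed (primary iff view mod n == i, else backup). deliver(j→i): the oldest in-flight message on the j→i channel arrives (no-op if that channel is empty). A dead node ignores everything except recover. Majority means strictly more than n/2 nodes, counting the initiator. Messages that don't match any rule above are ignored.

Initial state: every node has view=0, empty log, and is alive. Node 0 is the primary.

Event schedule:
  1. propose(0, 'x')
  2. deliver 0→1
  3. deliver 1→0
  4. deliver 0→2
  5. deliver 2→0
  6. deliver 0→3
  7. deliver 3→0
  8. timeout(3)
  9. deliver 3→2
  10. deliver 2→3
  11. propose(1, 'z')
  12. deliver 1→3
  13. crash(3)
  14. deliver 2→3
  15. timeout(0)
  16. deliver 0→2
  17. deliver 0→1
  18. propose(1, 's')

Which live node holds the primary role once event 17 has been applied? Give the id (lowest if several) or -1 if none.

step 1 propose(0,'x'): —
step 2 deliver 0→1: 1={back,v=0,log=x}
step 3 deliver 1→0: —
step 4 deliver 0→2: 2={back,v=0,log=x}
step 5 deliver 2→0: 0={prim,v=0,log=x}
step 6 deliver 0→3: 3={back,v=0,log=x}
step 7 deliver 3→0: —
step 8 timeout(3): 3={back,v=1,log=x}
step 9 deliver 3→2: 2={back,v=1,log=x}
step 10 deliver 2→3: —
step 11 propose(1,'z'): —
step 12 deliver 1→3: —
step 13 crash(3): 3={✗back,v=1,log=x}
step 14 deliver 2→3: —
step 15 timeout(0): 0={back,v=1,log=x}
step 16 deliver 0→2: —
step 17 deliver 0→1: 1={prim,v=1,log=x}

1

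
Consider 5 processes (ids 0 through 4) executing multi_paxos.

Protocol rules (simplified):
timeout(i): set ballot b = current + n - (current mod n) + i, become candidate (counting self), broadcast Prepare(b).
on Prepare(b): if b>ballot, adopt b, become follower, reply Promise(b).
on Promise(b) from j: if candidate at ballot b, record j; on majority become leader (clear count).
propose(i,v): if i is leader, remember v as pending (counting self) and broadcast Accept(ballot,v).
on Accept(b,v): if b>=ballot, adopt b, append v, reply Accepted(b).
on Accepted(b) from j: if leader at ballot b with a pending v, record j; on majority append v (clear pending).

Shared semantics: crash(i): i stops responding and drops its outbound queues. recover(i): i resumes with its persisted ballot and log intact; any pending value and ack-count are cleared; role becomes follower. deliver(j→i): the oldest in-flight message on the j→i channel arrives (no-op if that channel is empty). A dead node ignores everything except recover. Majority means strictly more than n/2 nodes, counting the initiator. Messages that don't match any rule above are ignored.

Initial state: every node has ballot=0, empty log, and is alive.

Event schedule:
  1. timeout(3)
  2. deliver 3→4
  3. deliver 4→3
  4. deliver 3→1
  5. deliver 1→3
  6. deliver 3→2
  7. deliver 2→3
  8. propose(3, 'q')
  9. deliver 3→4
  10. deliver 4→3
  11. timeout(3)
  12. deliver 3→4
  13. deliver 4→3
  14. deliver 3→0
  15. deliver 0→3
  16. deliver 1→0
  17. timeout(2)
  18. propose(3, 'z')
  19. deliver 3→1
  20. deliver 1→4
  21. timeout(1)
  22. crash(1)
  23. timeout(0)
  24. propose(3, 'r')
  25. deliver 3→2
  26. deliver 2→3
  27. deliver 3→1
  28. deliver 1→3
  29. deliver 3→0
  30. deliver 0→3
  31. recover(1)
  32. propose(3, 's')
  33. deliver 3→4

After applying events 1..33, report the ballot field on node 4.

13

step 1 timeout(3): 3={cand,b=8,log=-}
step 2 deliver 3→4: 4={foll,b=8,log=-}
step 3 deliver 4→3: —
step 4 deliver 3→1: 1={foll,b=8,log=-}
step 5 deliver 1→3: 3={lead,b=8,log=-}
step 6 deliver 3→2: 2={foll,b=8,log=-}
step 7 deliver 2→3: —
step 8 propose(3,'q'): —
step 9 deliver 3→4: 4={foll,b=8,log=q}
step 10 deliver 4→3: —
step 11 timeout(3): 3={cand,b=13,log=-}
step 12 deliver 3→4: 4={foll,b=13,log=q}
step 13 deliver 4→3: —
step 14 deliver 3→0: 0={foll,b=8,log=-}
step 15 deliver 0→3: —
step 16 deliver 1→0: —
step 17 timeout(2): 2={cand,b=12,log=-}
step 18 propose(3,'z'): —
step 19 deliver 3→1: 1={foll,b=8,log=q}
step 20 deliver 1→4: —
step 21 timeout(1): 1={cand,b=11,log=q}
step 22 crash(1): 1={✗cand,b=11,log=q}
step 23 timeout(0): 0={cand,b=10,log=-}
step 24 propose(3,'r'): —
step 25 deliver 3→2: —
step 26 deliver 2→3: —
step 27 deliver 3→1: —
step 28 deliver 1→3: —
step 29 deliver 3→0: —
step 30 deliver 0→3: —
step 31 recover(1): 1={foll,b=11,log=q}
step 32 propose(3,'s'): —
step 33 deliver 3→4: —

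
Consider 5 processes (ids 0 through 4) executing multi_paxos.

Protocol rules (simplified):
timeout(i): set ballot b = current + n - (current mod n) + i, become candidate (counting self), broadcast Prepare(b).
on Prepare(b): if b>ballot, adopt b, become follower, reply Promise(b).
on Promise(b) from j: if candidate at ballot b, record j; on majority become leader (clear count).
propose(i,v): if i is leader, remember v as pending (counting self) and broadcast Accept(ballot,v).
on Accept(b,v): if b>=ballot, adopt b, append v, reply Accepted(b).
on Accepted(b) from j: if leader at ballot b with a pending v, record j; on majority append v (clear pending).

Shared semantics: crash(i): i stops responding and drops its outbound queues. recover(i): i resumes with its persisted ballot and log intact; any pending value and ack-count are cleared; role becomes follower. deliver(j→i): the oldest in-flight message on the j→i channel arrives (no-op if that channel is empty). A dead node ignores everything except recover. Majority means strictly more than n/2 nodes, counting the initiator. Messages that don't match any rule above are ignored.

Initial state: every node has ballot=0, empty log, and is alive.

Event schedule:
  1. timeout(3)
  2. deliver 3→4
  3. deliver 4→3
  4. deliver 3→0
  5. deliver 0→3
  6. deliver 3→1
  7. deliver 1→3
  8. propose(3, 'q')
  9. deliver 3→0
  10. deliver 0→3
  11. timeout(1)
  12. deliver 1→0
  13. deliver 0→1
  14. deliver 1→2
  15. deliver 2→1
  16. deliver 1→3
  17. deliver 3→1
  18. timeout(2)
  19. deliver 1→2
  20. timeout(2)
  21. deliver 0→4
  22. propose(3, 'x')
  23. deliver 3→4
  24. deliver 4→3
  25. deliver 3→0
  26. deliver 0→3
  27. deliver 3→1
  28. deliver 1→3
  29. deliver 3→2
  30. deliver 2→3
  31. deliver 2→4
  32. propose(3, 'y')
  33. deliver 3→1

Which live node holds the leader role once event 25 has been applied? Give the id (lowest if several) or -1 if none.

step 1 timeout(3): 3={cand,b=8,log=-}
step 2 deliver 3→4: 4={foll,b=8,log=-}
step 3 deliver 4→3: —
step 4 deliver 3→0: 0={foll,b=8,log=-}
step 5 deliver 0→3: 3={lead,b=8,log=-}
step 6 deliver 3→1: 1={foll,b=8,log=-}
step 7 deliver 1→3: —
step 8 propose(3,'q'): —
step 9 deliver 3→0: 0={foll,b=8,log=q}
step 10 deliver 0→3: —
step 11 timeout(1): 1={cand,b=11,log=-}
step 12 deliver 1→0: 0={foll,b=11,log=q}
step 13 deliver 0→1: —
step 14 deliver 1→2: 2={foll,b=11,log=-}
step 15 deliver 2→1: 1={lead,b=11,log=-}
step 16 deliver 1→3: 3={foll,b=11,log=-}
step 17 deliver 3→1: —
step 18 timeout(2): 2={cand,b=17,log=-}
step 19 deliver 1→2: —
step 20 timeout(2): 2={cand,b=22,log=-}
step 21 deliver 0→4: —
step 22 propose(3,'x'): —
step 23 deliver 3→4: 4={foll,b=8,log=q}
step 24 deliver 4→3: —
step 25 deliver 3→0: —

1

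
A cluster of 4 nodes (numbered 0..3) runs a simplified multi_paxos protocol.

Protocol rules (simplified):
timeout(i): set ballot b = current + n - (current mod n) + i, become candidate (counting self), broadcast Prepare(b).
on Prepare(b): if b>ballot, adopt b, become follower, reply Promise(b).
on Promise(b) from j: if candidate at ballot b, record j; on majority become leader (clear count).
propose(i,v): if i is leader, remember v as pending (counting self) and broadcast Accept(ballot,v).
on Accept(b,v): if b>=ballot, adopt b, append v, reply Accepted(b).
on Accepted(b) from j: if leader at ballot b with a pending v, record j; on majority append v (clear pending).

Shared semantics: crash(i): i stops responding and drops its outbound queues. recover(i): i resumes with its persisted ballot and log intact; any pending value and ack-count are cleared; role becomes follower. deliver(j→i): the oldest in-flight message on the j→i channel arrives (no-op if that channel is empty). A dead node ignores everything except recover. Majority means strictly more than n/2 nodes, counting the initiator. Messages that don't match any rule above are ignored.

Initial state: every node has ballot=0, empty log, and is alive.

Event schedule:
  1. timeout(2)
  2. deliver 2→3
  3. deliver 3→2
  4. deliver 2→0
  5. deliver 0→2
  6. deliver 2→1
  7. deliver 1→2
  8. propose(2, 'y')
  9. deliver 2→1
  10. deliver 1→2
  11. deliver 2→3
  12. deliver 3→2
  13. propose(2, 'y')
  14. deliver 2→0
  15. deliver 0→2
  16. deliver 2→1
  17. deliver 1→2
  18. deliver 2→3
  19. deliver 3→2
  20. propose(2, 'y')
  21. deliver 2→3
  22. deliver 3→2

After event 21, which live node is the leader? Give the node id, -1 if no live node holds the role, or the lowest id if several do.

e1 timeout(2): 2[cand,b=6,-]
e2 deliver 2→3: 3[foll,b=6,-]
e3 deliver 3→2: ·
e4 deliver 2→0: 0[foll,b=6,-]
e5 deliver 0→2: 2[lead,b=6,-]
e6 deliver 2→1: 1[foll,b=6,-]
e7 deliver 1→2: ·
e8 propose(2,'y'): ·
e9 deliver 2→1: 1[foll,b=6,y]
e10 deliver 1→2: ·
e11 deliver 2→3: 3[foll,b=6,y]
e12 deliver 3→2: 2[lead,b=6,y]
e13 propose(2,'y'): ·
e14 deliver 2→0: 0[foll,b=6,y]
e15 deliver 0→2: ·
e16 deliver 2→1: 1[foll,b=6,y,y]
e17 deliver 1→2: 2[lead,b=6,y,y]
e18 deliver 2→3: 3[foll,b=6,y,y]
e19 deliver 3→2: ·
e20 propose(2,'y'): ·
e21 deliver 2→3: 3[foll,b=6,y,y,y]

2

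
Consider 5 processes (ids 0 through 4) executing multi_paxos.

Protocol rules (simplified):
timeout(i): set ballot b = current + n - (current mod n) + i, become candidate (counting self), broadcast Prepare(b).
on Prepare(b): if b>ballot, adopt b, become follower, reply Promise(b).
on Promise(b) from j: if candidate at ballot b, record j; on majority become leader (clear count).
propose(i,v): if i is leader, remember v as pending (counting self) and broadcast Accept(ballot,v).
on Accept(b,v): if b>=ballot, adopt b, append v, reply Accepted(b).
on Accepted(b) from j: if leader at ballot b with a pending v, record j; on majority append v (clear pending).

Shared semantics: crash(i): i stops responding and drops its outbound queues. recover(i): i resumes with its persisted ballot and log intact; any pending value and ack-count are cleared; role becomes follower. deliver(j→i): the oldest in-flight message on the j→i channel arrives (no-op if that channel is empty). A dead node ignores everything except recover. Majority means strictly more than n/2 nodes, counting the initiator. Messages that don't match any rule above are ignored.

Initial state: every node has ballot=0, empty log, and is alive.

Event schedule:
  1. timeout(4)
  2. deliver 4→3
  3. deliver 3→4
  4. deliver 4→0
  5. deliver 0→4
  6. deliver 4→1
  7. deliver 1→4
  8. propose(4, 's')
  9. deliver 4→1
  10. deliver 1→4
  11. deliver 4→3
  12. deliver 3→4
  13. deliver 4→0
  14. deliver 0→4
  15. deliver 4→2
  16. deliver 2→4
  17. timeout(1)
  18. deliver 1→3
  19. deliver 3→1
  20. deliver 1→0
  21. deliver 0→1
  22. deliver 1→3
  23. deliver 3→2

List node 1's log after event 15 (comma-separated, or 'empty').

e1 timeout(4): 4[cand,b=9,-]
e2 deliver 4→3: 3[foll,b=9,-]
e3 deliver 3→4: ·
e4 deliver 4→0: 0[foll,b=9,-]
e5 deliver 0→4: 4[lead,b=9,-]
e6 deliver 4→1: 1[foll,b=9,-]
e7 deliver 1→4: ·
e8 propose(4,'s'): ·
e9 deliver 4→1: 1[foll,b=9,s]
e10 deliver 1→4: ·
e11 deliver 4→3: 3[foll,b=9,s]
e12 deliver 3→4: 4[lead,b=9,s]
e13 deliver 4→0: 0[foll,b=9,s]
e14 deliver 0→4: ·
e15 deliver 4→2: 2[foll,b=9,-]

s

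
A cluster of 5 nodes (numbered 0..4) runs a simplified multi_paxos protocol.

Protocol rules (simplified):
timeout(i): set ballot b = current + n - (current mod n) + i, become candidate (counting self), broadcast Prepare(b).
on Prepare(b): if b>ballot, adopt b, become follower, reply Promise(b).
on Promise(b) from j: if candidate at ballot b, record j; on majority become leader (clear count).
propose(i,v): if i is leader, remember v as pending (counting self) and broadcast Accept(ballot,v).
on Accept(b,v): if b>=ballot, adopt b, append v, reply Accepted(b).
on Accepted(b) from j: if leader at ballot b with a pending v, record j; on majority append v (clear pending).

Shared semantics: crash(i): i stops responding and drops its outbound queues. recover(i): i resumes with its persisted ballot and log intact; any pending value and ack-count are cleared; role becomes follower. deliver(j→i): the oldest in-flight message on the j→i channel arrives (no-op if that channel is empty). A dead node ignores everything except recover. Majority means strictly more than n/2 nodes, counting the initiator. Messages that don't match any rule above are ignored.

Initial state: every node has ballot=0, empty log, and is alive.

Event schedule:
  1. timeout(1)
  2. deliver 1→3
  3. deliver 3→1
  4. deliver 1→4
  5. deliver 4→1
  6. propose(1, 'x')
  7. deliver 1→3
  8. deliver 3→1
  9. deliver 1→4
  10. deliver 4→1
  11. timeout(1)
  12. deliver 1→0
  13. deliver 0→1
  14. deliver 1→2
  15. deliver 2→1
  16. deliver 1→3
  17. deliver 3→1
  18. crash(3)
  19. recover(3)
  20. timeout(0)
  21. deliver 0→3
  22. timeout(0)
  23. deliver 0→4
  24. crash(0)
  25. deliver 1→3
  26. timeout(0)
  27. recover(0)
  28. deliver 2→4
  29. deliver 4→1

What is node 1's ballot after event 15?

[1] timeout(1) → N1(cand b6 [-])
[2] deliver 1→3 → N3(foll b6 [-])
[3] deliver 3→1 → ∅
[4] deliver 1→4 → N4(foll b6 [-])
[5] deliver 4→1 → N1(lead b6 [-])
[6] propose(1,'x') → ∅
[7] deliver 1→3 → N3(foll b6 [x])
[8] deliver 3→1 → ∅
[9] deliver 1→4 → N4(foll b6 [x])
[10] deliver 4→1 → N1(lead b6 [x])
[11] timeout(1) → N1(cand b11 [x])
[12] deliver 1→0 → N0(foll b6 [-])
[13] deliver 0→1 → ∅
[14] deliver 1→2 → N2(foll b6 [-])
[15] deliver 2→1 → ∅

11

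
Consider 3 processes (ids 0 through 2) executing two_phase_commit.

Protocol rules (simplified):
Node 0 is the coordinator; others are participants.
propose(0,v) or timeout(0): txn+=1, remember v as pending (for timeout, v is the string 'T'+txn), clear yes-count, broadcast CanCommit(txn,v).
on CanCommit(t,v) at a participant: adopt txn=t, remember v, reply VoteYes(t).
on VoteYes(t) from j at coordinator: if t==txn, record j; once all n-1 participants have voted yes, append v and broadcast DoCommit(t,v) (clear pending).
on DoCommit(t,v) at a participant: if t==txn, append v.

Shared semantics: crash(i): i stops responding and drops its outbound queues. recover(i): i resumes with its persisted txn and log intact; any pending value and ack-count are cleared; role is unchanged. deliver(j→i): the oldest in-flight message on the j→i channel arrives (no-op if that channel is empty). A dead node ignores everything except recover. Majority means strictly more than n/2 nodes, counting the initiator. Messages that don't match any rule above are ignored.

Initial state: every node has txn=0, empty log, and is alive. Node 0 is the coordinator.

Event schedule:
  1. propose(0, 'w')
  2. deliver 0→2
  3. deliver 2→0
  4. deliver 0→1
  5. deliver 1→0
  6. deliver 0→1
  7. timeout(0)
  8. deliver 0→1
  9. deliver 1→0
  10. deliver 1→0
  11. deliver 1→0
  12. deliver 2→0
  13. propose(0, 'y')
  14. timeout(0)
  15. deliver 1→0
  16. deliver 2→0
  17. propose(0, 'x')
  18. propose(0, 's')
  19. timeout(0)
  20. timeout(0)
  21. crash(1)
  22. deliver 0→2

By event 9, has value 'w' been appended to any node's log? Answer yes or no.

yes

step 1 propose(0,'w'): 0={coor,t=1,log=-}
step 2 deliver 0→2: 2={part,t=1,log=-}
step 3 deliver 2→0: —
step 4 deliver 0→1: 1={part,t=1,log=-}
step 5 deliver 1→0: 0={coor,t=1,log=w}
step 6 deliver 0→1: 1={part,t=1,log=w}
step 7 timeout(0): 0={coor,t=2,log=w}
step 8 deliver 0→1: 1={part,t=2,log=w}
step 9 deliver 1→0: —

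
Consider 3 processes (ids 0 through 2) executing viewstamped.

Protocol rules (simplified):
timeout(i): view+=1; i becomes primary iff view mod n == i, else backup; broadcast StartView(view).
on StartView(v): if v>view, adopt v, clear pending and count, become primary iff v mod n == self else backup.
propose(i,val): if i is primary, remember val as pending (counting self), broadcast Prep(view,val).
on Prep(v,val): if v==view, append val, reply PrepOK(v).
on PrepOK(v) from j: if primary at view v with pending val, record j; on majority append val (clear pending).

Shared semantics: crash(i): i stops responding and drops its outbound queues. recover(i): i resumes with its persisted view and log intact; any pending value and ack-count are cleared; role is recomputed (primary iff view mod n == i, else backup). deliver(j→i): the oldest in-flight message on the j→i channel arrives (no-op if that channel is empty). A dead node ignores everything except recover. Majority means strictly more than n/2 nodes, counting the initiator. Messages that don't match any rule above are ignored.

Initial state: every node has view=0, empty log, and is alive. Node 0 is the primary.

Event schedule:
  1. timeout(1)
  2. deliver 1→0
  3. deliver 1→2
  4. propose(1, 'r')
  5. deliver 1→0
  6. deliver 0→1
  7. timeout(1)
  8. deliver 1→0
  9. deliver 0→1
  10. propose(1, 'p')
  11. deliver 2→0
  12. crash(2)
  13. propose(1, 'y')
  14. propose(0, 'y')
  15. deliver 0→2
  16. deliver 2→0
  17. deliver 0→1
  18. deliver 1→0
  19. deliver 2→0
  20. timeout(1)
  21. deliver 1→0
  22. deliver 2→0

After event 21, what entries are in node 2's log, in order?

after 1 — timeout(1): n1:prim/v1/[-]
after 2 — deliver 1→0: n0:back/v1/[-]
after 3 — deliver 1→2: n2:back/v1/[-]
after 4 — propose(1,'r'): ·
after 5 — deliver 1→0: n0:back/v1/[r]
after 6 — deliver 0→1: n1:prim/v1/[r]
after 7 — timeout(1): n1:back/v2/[r]
after 8 — deliver 1→0: n0:back/v2/[r]
after 9 — deliver 0→1: ·
after 10 — propose(1,'p'): ·
after 11 — deliver 2→0: ·
after 12 — crash(2): n2:✗back/v1/[-]
after 13 — propose(1,'y'): ·
after 14 — propose(0,'y'): ·
after 15 — deliver 0→2: ·
after 16 — deliver 2→0: ·
after 17 — deliver 0→1: ·
after 18 — deliver 1→0: ·
after 19 — deliver 2→0: ·
after 20 — timeout(1): n1:back/v3/[r]
after 21 — deliver 1→0: n0:prim/v3/[r]

empty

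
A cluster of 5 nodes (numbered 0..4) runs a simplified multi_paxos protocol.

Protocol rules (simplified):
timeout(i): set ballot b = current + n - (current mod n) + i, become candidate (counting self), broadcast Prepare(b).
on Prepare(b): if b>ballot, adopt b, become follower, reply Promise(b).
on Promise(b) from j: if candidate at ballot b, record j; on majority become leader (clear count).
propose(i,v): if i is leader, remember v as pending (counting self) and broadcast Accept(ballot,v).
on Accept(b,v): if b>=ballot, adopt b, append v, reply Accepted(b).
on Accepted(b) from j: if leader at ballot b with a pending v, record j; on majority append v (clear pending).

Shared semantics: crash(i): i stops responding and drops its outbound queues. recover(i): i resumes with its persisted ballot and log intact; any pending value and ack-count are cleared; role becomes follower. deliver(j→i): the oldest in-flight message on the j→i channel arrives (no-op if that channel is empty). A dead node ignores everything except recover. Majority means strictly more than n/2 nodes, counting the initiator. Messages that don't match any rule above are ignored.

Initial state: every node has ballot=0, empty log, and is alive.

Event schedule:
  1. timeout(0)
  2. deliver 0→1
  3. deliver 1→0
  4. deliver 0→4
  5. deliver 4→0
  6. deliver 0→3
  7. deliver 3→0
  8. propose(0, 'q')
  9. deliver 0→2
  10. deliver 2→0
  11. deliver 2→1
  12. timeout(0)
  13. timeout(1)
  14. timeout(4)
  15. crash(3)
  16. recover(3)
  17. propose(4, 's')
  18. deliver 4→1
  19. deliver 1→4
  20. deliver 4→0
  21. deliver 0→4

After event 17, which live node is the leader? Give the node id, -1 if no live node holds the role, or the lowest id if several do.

-1

e1 timeout(0): 0[cand,b=5,-]
e2 deliver 0→1: 1[foll,b=5,-]
e3 deliver 1→0: ·
e4 deliver 0→4: 4[foll,b=5,-]
e5 deliver 4→0: 0[lead,b=5,-]
e6 deliver 0→3: 3[foll,b=5,-]
e7 deliver 3→0: ·
e8 propose(0,'q'): ·
e9 deliver 0→2: 2[foll,b=5,-]
e10 deliver 2→0: ·
e11 deliver 2→1: ·
e12 timeout(0): 0[cand,b=10,-]
e13 timeout(1): 1[cand,b=11,-]
e14 timeout(4): 4[cand,b=14,-]
e15 crash(3): 3[✗foll,b=5,-]
e16 recover(3): 3[foll,b=5,-]
e17 propose(4,'s'): ·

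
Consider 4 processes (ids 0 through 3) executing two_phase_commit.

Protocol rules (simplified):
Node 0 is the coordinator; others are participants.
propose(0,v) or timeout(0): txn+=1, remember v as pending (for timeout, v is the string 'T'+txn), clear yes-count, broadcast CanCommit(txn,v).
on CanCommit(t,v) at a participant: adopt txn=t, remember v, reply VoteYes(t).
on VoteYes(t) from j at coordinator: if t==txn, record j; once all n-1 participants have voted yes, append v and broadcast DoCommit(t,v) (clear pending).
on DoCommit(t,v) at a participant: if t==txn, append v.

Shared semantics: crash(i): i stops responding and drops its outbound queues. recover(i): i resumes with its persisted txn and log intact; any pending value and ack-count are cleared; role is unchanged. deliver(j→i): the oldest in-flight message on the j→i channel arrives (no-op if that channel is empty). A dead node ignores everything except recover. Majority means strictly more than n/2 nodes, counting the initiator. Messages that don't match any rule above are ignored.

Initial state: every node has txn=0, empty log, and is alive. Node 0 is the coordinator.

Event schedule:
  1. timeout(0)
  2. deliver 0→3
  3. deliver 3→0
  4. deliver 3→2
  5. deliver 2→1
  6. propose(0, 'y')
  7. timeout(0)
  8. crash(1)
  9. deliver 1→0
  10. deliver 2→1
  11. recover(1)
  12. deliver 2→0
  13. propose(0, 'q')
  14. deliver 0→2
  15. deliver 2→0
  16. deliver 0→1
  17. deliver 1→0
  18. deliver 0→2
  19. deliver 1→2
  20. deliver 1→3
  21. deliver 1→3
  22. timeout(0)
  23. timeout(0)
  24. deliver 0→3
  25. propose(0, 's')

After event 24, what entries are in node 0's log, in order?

step 1 timeout(0): 0={coor,t=1,log=-}
step 2 deliver 0→3: 3={part,t=1,log=-}
step 3 deliver 3→0: —
step 4 deliver 3→2: —
step 5 deliver 2→1: —
step 6 propose(0,'y'): 0={coor,t=2,log=-}
step 7 timeout(0): 0={coor,t=3,log=-}
step 8 crash(1): 1={✗part,t=0,log=-}
step 9 deliver 1→0: —
step 10 deliver 2→1: —
step 11 recover(1): 1={part,t=0,log=-}
step 12 deliver 2→0: —
step 13 propose(0,'q'): 0={coor,t=4,log=-}
step 14 deliver 0→2: 2={part,t=1,log=-}
step 15 deliver 2→0: —
step 16 deliver 0→1: 1={part,t=1,log=-}
step 17 deliver 1→0: —
step 18 deliver 0→2: 2={part,t=2,log=-}
step 19 deliver 1→2: —
step 20 deliver 1→3: —
step 21 deliver 1→3: —
step 22 timeout(0): 0={coor,t=5,log=-}
step 23 timeout(0): 0={coor,t=6,log=-}
step 24 deliver 0→3: 3={part,t=2,log=-}

empty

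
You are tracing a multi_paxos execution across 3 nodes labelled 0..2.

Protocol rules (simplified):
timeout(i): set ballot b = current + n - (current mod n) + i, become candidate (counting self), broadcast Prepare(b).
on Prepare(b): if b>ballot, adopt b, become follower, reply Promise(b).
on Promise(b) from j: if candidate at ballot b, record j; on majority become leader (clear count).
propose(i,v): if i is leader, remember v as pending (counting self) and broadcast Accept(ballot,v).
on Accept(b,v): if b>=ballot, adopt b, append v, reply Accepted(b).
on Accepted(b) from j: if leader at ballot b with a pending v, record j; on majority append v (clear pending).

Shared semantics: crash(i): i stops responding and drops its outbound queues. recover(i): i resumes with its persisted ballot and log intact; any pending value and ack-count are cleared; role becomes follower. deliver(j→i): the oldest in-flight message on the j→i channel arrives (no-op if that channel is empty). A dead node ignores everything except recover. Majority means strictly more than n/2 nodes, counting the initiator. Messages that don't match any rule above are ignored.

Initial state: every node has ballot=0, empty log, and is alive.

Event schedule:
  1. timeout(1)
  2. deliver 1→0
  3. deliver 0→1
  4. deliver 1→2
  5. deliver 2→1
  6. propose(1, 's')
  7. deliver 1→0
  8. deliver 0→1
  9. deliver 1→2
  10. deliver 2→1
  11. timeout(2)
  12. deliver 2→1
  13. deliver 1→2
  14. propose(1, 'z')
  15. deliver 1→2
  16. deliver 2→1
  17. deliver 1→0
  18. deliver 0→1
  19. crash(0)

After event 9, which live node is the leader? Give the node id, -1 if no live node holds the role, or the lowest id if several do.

1. timeout(1):  <1:cand b4 ->
2. deliver 1→0:  <0:foll b4 ->
3. deliver 0→1:  <1:lead b4 ->
4. deliver 1→2:  <2:foll b4 ->
5. deliver 2→1:  nop
6. propose(1,'s'):  nop
7. deliver 1→0:  <0:foll b4 s>
8. deliver 0→1:  <1:lead b4 s>
9. deliver 1→2:  <2:foll b4 s>

1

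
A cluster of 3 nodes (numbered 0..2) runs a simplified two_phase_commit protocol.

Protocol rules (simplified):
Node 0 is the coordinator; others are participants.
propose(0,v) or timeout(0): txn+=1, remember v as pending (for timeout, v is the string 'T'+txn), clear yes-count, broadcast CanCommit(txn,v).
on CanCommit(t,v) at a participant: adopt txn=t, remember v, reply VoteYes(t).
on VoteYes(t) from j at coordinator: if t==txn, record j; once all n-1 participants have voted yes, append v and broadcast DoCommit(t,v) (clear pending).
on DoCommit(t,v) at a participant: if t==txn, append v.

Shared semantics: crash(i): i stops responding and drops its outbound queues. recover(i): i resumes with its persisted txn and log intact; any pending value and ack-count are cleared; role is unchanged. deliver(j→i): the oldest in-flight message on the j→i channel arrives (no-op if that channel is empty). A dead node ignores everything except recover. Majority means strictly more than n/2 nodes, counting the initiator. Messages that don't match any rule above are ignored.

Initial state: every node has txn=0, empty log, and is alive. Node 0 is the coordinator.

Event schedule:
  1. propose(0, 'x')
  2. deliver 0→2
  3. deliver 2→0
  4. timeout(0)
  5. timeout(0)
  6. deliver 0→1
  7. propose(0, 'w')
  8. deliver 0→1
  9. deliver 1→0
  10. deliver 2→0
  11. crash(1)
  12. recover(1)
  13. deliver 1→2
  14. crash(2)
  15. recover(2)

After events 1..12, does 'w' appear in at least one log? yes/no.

step 1 propose(0,'x'): 0={coor,t=1,log=-}
step 2 deliver 0→2: 2={part,t=1,log=-}
step 3 deliver 2→0: —
step 4 timeout(0): 0={coor,t=2,log=-}
step 5 timeout(0): 0={coor,t=3,log=-}
step 6 deliver 0→1: 1={part,t=1,log=-}
step 7 propose(0,'w'): 0={coor,t=4,log=-}
step 8 deliver 0→1: 1={part,t=2,log=-}
step 9 deliver 1→0: —
step 10 deliver 2→0: —
step 11 crash(1): 1={✗part,t=2,log=-}
step 12 recover(1): 1={part,t=2,log=-}

no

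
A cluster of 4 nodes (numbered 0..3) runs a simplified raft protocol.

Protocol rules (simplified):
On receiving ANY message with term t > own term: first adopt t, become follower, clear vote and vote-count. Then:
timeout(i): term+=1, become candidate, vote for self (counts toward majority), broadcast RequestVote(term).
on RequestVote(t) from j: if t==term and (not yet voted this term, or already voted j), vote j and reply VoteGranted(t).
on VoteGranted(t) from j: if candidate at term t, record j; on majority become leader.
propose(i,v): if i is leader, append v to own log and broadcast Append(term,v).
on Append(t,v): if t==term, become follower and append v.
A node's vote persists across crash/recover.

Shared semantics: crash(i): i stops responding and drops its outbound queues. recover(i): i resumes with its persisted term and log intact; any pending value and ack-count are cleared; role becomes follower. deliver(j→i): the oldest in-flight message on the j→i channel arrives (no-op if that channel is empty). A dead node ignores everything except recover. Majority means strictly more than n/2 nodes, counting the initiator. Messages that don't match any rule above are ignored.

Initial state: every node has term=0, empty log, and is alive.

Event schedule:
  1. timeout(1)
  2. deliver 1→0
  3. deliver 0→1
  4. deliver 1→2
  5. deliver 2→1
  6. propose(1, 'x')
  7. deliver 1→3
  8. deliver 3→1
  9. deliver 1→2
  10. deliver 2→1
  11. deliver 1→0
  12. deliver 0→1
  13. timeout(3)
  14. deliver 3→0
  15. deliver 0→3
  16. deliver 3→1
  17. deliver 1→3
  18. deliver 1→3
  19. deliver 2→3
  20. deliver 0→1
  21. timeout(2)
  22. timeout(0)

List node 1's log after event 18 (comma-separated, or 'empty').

x

step 1 timeout(1): 1={cand,t=1,log=-}
step 2 deliver 1→0: 0={foll,t=1,log=-}
step 3 deliver 0→1: —
step 4 deliver 1→2: 2={foll,t=1,log=-}
step 5 deliver 2→1: 1={lead,t=1,log=-}
step 6 propose(1,'x'): 1={lead,t=1,log=x}
step 7 deliver 1→3: 3={foll,t=1,log=-}
step 8 deliver 3→1: —
step 9 deliver 1→2: 2={foll,t=1,log=x}
step 10 deliver 2→1: —
step 11 deliver 1→0: 0={foll,t=1,log=x}
step 12 deliver 0→1: —
step 13 timeout(3): 3={cand,t=2,log=-}
step 14 deliver 3→0: 0={foll,t=2,log=x}
step 15 deliver 0→3: —
step 16 deliver 3→1: 1={foll,t=2,log=x}
step 17 deliver 1→3: —
step 18 deliver 1→3: 3={lead,t=2,log=-}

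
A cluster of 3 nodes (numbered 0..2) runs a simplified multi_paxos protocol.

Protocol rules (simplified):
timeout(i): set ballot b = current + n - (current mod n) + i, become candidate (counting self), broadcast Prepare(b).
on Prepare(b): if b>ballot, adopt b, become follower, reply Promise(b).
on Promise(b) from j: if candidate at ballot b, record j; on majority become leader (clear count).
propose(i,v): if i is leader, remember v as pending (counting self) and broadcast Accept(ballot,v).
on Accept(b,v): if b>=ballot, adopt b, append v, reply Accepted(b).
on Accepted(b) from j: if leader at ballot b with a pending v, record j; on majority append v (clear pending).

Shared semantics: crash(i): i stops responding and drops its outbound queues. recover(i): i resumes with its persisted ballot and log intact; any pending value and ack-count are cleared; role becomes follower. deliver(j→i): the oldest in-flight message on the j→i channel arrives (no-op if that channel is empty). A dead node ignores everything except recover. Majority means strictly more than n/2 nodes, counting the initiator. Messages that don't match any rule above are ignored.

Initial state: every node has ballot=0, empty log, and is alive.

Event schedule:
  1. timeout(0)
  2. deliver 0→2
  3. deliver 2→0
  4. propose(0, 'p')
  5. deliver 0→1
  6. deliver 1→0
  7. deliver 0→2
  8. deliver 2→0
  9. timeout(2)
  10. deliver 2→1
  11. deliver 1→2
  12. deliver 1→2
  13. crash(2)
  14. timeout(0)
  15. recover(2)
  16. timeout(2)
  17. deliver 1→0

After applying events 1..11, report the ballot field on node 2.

8

1. timeout(0):  <0:cand b3 ->
2. deliver 0→2:  <2:foll b3 ->
3. deliver 2→0:  <0:lead b3 ->
4. propose(0,'p'):  nop
5. deliver 0→1:  <1:foll b3 ->
6. deliver 1→0:  nop
7. deliver 0→2:  <2:foll b3 p>
8. deliver 2→0:  <0:lead b3 p>
9. timeout(2):  <2:cand b8 p>
10. deliver 2→1:  <1:foll b8 ->
11. deliver 1→2:  <2:lead b8 p>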